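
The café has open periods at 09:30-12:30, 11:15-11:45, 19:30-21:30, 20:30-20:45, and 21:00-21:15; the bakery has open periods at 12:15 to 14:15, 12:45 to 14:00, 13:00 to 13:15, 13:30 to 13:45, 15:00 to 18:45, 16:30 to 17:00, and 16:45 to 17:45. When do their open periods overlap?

12:15–12:30

A, merged: 09:30–12:30, 19:30–21:30.
B, merged: 12:15–14:15, 15:00–18:45.
09:30–12:30 overlaps B on 12:15–12:30.
19:30–21:30 falls entirely outside B.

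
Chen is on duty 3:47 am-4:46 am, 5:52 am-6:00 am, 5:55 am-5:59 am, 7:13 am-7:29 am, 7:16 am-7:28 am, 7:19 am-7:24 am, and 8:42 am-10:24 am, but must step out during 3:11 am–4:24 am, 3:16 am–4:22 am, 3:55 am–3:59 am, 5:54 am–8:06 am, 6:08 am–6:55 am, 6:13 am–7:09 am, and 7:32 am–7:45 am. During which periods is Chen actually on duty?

First set merges to 3:47 am–4:46 am, 5:52 am–6:00 am, 7:13 am–7:29 am, 8:42 am–10:24 am.
Second set merges to 3:11 am–4:24 am, 5:54 am–8:06 am.
3:47 am–4:46 am with B removed leaves 4:24 am–4:46 am.
5:52 am–6:00 am with B removed leaves 5:52 am–5:54 am.
7:13 am–7:29 am lies entirely inside B → drops out.
8:42 am–10:24 am is untouched.

4:24 am–4:46 am, 5:52 am–5:54 am, 8:42 am–10:24 am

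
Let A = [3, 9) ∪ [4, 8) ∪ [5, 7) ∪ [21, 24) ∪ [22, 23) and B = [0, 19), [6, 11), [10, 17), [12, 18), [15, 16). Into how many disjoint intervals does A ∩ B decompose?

1

First set merges to [3, 9), [21, 24).
Second set merges to [0, 19).
A ∩ B = [3, 9).
That is 1 disjoint piece.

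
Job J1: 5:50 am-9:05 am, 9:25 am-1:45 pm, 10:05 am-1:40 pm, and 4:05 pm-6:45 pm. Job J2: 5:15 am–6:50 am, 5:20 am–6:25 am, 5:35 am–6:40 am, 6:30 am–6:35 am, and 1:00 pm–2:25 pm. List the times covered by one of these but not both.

A, merged: 5:50 am–9:05 am, 9:25 am–1:45 pm, 4:05 pm–6:45 pm.
B, merged: 5:15 am–6:50 am, 1:00 pm–2:25 pm.
A but not B: 6:50 am–9:05 am, 9:25 am–1:00 pm, 4:05 pm–6:45 pm.
B but not A: 5:15 am–5:50 am, 1:45 pm–2:25 pm.
Combining gives A △ B.

5:15 am–5:50 am, 6:50 am–9:05 am, 9:25 am–1:00 pm, 1:45 pm–2:25 pm, 4:05 pm–6:45 pm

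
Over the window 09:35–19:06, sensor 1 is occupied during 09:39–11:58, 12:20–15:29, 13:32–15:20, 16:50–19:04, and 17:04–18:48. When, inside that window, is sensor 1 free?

After merging, the occupied span is 09:39–11:58, 12:20–15:29, 16:50–19:04.
Complement within 09:35–19:06: 09:35–09:39, 11:58–12:20, 15:29–16:50, 19:04–19:06.

09:35–09:39, 11:58–12:20, 15:29–16:50, 19:04–19:06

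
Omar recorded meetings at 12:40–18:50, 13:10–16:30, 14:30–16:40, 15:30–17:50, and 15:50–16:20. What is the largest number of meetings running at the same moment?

At 15:50, 5 of the intervals are simultaneously active.
No point has more.

5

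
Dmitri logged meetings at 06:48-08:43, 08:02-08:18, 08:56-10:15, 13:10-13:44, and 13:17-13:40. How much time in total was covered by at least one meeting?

Merged: 06:48–08:43, 08:56–10:15, 13:10–13:44.
Lengths: 1 h 55 min + 1 h 19 min + 34 min = 3 h 48 min.

3 h 48 min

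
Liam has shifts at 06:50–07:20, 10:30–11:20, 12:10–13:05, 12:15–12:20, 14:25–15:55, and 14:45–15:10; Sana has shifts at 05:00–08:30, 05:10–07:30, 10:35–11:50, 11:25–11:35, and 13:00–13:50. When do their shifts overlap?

A, merged: 06:50–07:20, 10:30–11:20, 12:10–13:05, 14:25–15:55.
B, merged: 05:00–08:30, 10:35–11:50, 13:00–13:50.
06:50–07:20 ∩ B → 06:50–07:20.
10:30–11:20 ∩ B → 10:35–11:20.
12:10–13:05 ∩ B → 13:00–13:05.
14:25–15:55 meets no B interval.

06:50–07:20, 10:35–11:20, 13:00–13:05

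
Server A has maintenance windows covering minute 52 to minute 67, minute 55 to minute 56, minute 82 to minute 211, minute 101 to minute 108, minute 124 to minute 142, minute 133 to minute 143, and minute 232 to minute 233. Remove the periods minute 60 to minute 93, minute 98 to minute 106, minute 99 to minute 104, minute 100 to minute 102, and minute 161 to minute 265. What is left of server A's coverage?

First set merges to minute 52 to minute 67, minute 82 to minute 211, minute 232 to minute 233.
Second set merges to minute 60 to minute 93, minute 98 to minute 106, minute 161 to minute 265.
minute 52 to minute 67 with B removed leaves minute 52 to minute 60.
minute 82 to minute 211 with B removed leaves minute 93 to minute 98, minute 106 to minute 161.
minute 232 to minute 233 lies entirely inside B → drops out.

minute 52 to minute 60, minute 93 to minute 98, minute 106 to minute 161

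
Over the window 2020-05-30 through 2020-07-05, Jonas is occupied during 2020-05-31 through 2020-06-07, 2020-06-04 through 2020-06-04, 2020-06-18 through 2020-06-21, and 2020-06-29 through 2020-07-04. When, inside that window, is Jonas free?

2020-05-30 through 2020-05-30, 2020-06-08 through 2020-06-17, 2020-06-22 through 2020-06-28, 2020-07-05 through 2020-07-05

After merging, the occupied span is 2020-05-31 through 2020-06-07, 2020-06-18 through 2020-06-21, 2020-06-29 through 2020-07-04.
Uncovered inside 2020-05-30 through 2020-07-05: 2020-05-30 through 2020-05-30, 2020-06-08 through 2020-06-17, 2020-06-22 through 2020-06-28, 2020-07-05 through 2020-07-05.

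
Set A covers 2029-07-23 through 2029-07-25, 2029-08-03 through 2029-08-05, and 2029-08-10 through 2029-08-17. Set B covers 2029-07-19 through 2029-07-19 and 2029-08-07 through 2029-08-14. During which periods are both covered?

2029-07-23 through 2029-07-25 meets no B interval.
2029-08-03 through 2029-08-05 meets no B interval.
2029-08-10 through 2029-08-17 ∩ B → 2029-08-10 through 2029-08-14.

2029-08-10 through 2029-08-14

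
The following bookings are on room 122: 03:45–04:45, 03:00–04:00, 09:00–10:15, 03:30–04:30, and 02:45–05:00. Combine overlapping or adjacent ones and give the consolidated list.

Sort by start: 02:45–05:00, 03:00–04:00, 03:30–04:30, 03:45–04:45, 09:00–10:15.
03:00–04:00 overlaps/touches 02:45–05:00 → extend to 02:45–05:00.
03:30–04:30 overlaps/touches 02:45–05:00 → extend to 02:45–05:00.
03:45–04:45 overlaps/touches 02:45–05:00 → extend to 02:45–05:00.
09:00–10:15 is disjoint → start new block.

02:45–05:00, 09:00–10:15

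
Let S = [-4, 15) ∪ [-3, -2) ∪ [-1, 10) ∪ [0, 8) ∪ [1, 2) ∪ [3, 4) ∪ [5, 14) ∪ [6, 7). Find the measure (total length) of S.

19

Merged: [-4, 15).
Length: 19.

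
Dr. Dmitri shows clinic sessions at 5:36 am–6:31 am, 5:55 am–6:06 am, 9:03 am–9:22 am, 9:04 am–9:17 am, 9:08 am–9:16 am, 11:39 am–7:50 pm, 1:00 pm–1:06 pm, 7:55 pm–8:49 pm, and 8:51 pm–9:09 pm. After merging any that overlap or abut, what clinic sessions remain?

5:36 am-6:31 am, 9:03 am-9:22 am, 11:39 am-7:50 pm, 7:55 pm-8:49 pm, 8:51 pm-9:09 pm

5:55 am-6:06 am overlaps/touches 5:36 am-6:31 am → extend to 5:36 am-6:31 am.
9:03 am-9:22 am is disjoint → start new block.
9:04 am-9:17 am overlaps/touches 9:03 am-9:22 am → extend to 9:03 am-9:22 am.
9:08 am-9:16 am overlaps/touches 9:03 am-9:22 am → extend to 9:03 am-9:22 am.
11:39 am-7:50 pm is disjoint → start new block.
1:00 pm-1:06 pm overlaps/touches 11:39 am-7:50 pm → extend to 11:39 am-7:50 pm.
7:55 pm-8:49 pm is disjoint → start new block.
8:51 pm-9:09 pm is disjoint → start new block.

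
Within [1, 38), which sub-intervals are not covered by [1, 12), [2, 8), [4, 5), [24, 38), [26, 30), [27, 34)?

[12, 24)

The merged coverage is [1, 12), [24, 38).
Gaps within [1, 38): [12, 24).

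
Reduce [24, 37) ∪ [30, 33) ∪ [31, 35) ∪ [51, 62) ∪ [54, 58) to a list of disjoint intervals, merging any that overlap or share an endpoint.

[24, 37) ∪ [51, 62)

[30, 33) overlaps/touches [24, 37) → extend to [24, 37).
[31, 35) overlaps/touches [24, 37) → extend to [24, 37).
[51, 62) is disjoint → start new block.
[54, 58) overlaps/touches [51, 62) → extend to [51, 62).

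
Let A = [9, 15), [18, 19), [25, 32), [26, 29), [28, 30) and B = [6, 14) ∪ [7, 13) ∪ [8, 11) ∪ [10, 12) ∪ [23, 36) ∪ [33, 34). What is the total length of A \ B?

2

A, merged: [9, 15), [18, 19), [25, 32).
B, merged: [6, 14), [23, 36).
A \ B = [14, 15), [18, 19).
Total: 1 + 1 = 2.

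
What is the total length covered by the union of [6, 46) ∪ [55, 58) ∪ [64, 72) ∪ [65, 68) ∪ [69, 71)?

51

Merged: [6, 46), [55, 58), [64, 72).
Lengths: 40 + 3 + 8 = 51.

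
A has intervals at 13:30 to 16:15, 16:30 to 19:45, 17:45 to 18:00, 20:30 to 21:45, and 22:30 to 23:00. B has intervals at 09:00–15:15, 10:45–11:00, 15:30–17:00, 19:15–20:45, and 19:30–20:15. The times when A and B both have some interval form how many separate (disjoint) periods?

5

First set merges to 13:30–16:15, 16:30–19:45, 20:30–21:45, 22:30–23:00.
Second set merges to 09:00–15:15, 15:30–17:00, 19:15–20:45.
A ∩ B = 13:30–15:15, 15:30–16:15, 16:30–17:00, 19:15–19:45, 20:30–20:45.
That is 5 disjoint pieces.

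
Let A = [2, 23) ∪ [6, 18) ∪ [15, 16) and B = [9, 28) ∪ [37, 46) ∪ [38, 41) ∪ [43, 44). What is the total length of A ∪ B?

Merge the first list: [2, 23).
Merge the second list: [9, 28), [37, 46).
A ∪ B = [2, 28), [37, 46).
Total: 26 + 9 = 35.

35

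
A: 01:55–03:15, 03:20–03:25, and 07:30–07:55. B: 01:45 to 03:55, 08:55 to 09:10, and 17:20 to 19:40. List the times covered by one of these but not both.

01:45–01:55, 03:15–03:20, 03:25–03:55, 07:30–07:55, 08:55–09:10, 17:20–19:40

A \ B = 07:30–07:55.
B \ A = 01:45–01:55, 03:15–03:20, 03:25–03:55, 08:55–09:10, 17:20–19:40.
Union of the two gives the symmetric difference.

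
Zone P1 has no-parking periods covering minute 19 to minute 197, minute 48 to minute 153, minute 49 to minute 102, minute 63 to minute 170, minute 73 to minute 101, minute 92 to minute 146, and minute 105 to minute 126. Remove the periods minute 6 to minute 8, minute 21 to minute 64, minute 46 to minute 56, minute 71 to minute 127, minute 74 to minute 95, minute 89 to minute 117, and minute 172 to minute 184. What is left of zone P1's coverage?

Merge the first list: minute 19 to minute 197.
Merge the second list: minute 6 to minute 8, minute 21 to minute 64, minute 71 to minute 127, minute 172 to minute 184.
minute 19 to minute 197 with B removed leaves minute 19 to minute 21, minute 64 to minute 71, minute 127 to minute 172, minute 184 to minute 197.

minute 19 to minute 21, minute 64 to minute 71, minute 127 to minute 172, minute 184 to minute 197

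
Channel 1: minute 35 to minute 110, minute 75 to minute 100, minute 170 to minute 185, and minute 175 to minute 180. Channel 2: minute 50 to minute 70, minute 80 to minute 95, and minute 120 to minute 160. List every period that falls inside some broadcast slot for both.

First set merges to minute 35 to minute 110, minute 170 to minute 185.
minute 35 to minute 110 meets the second set on minute 50 to minute 70, minute 80 to minute 95.
minute 170 to minute 185: no overlap with the second set.

minute 50 to minute 70, minute 80 to minute 95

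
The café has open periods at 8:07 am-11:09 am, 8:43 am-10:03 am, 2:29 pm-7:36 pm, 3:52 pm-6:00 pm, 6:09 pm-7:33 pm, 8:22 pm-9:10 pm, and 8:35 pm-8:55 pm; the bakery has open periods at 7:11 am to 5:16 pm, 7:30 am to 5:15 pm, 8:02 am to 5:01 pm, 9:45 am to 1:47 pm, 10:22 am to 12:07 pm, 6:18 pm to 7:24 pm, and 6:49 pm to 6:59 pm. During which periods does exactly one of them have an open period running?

A, merged: 8:07 am–11:09 am, 2:29 pm–7:36 pm, 8:22 pm–9:10 pm.
B, merged: 7:11 am–5:16 pm, 6:18 pm–7:24 pm.
A \ B = 5:16 pm–6:18 pm, 7:24 pm–7:36 pm, 8:22 pm–9:10 pm.
B \ A = 7:11 am–8:07 am, 11:09 am–2:29 pm.
Union of the two gives the symmetric difference.

7:11 am–8:07 am, 11:09 am–2:29 pm, 5:16 pm–6:18 pm, 7:24 pm–7:36 pm, 8:22 pm–9:10 pm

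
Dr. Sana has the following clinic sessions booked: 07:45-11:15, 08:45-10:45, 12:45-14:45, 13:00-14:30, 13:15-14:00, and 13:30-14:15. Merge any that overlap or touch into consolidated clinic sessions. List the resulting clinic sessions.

08:45–10:45 overlaps/touches 07:45–11:15 → extend to 07:45–11:15.
12:45–14:45 is disjoint → start new block.
13:00–14:30 overlaps/touches 12:45–14:45 → extend to 12:45–14:45.
13:15–14:00 overlaps/touches 12:45–14:45 → extend to 12:45–14:45.
13:30–14:15 overlaps/touches 12:45–14:45 → extend to 12:45–14:45.

07:45–11:15, 12:45–14:45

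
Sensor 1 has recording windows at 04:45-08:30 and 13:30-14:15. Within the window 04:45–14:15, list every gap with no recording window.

Covered (merged): 04:45–08:30, 13:30–14:15.
Complement within 04:45–14:15: 08:30–13:30.

08:30–13:30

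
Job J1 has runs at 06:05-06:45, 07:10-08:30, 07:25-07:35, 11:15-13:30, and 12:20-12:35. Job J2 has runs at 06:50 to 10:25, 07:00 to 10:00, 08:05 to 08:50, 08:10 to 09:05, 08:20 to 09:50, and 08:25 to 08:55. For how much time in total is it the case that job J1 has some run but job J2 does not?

First set merges to 06:05–06:45, 07:10–08:30, 11:15–13:30.
Second set merges to 06:50–10:25.
A \ B = 06:05–06:45, 11:15–13:30.
Total: 40 min + 2 h 15 min = 2 h 55 min.

2 h 55 min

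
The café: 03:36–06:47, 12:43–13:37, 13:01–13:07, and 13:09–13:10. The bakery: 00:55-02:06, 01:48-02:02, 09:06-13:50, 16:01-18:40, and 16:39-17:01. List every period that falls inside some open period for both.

Merge the first list: 03:36–06:47, 12:43–13:37.
Merge the second list: 00:55–02:06, 09:06–13:50, 16:01–18:40.
03:36–06:47 meets no B interval.
12:43–13:37 ∩ B → 12:43–13:37.

12:43–13:37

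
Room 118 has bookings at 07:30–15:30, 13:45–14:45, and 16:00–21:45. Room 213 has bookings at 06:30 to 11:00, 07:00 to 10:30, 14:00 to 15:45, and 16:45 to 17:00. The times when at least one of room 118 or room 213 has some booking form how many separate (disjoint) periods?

2

Merge the first list: 07:30-15:30, 16:00-21:45.
Merge the second list: 06:30-11:00, 14:00-15:45, 16:45-17:00.
A ∪ B = 06:30-15:45, 16:00-21:45.
That is 2 disjoint pieces.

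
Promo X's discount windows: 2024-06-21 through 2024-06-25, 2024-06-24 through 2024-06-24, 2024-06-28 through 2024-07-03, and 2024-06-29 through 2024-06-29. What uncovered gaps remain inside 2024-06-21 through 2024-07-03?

2024-06-26 through 2024-06-27

Covered (merged): 2024-06-21 through 2024-06-25, 2024-06-28 through 2024-07-03.
Uncovered inside 2024-06-21 through 2024-07-03: 2024-06-26 through 2024-06-27.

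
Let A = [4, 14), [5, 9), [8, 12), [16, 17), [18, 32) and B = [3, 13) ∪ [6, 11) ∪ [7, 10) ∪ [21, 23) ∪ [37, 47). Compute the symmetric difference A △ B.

[3, 4) ∪ [13, 14) ∪ [16, 17) ∪ [18, 21) ∪ [23, 32) ∪ [37, 47)

First set merges to [4, 14), [16, 17), [18, 32).
Second set merges to [3, 13), [21, 23), [37, 47).
Only in the first: [13, 14), [16, 17), [18, 21), [23, 32).
Only in the second: [3, 4), [37, 47).
Together these are the periods covered by exactly one.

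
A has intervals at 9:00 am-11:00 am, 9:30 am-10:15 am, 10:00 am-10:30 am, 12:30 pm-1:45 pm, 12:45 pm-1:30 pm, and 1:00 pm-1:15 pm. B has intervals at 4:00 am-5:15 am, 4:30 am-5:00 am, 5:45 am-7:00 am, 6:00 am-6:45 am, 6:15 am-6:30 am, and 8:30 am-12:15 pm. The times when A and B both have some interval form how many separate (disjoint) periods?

A, merged: 9:00 am–11:00 am, 12:30 pm–1:45 pm.
B, merged: 4:00 am–5:15 am, 5:45 am–7:00 am, 8:30 am–12:15 pm.
A ∩ B = 9:00 am–11:00 am.
That is 1 disjoint piece.

1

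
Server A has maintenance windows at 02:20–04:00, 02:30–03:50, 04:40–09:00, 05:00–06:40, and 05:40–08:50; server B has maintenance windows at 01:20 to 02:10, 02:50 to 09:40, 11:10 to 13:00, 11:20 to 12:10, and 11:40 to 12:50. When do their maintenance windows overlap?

A, merged: 02:20-04:00, 04:40-09:00.
B, merged: 01:20-02:10, 02:50-09:40, 11:10-13:00.
02:20-04:00 meets the second set on 02:50-04:00.
04:40-09:00 meets the second set on 04:40-09:00.

02:50-04:00, 04:40-09:00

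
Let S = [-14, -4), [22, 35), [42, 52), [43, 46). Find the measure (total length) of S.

33

Merged: [-14, -4), [22, 35), [42, 52).
Lengths: 10 + 13 + 10 = 33.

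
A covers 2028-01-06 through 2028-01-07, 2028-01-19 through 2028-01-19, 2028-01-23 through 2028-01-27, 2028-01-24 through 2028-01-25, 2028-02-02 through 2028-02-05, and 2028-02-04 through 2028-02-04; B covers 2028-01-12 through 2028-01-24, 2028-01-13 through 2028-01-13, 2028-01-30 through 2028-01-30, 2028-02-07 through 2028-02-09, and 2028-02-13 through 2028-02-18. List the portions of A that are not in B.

2028-01-06 through 2028-01-07, 2028-01-25 through 2028-01-27, 2028-02-02 through 2028-02-05

A, merged: 2028-01-06 through 2028-01-07, 2028-01-19 through 2028-01-19, 2028-01-23 through 2028-01-27, 2028-02-02 through 2028-02-05.
B, merged: 2028-01-12 through 2028-01-24, 2028-01-30 through 2028-01-30, 2028-02-07 through 2028-02-09, 2028-02-13 through 2028-02-18.
2028-01-06 through 2028-01-07 is untouched.
2028-01-19 through 2028-01-19 lies entirely inside B → drops out.
2028-01-23 through 2028-01-27 with B removed leaves 2028-01-25 through 2028-01-27.
2028-02-02 through 2028-02-05 is untouched.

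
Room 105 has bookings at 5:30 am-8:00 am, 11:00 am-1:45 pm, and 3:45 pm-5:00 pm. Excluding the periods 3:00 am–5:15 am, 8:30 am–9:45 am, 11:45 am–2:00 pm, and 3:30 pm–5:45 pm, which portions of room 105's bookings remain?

5:30 am–8:00 am: nothing removed.
11:00 am–1:45 pm \ B = 11:00 am–11:45 am.
3:45 pm–5:00 pm: entirely removed.

5:30 am–8:00 am, 11:00 am–11:45 am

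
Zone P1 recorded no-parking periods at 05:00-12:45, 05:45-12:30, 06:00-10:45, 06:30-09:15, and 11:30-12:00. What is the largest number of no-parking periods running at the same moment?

4

Walk the sorted start/end points keeping a running depth.
The depth first hits 4 at 06:30.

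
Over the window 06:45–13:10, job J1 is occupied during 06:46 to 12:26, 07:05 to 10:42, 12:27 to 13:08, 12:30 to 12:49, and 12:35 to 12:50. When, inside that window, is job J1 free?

06:45–06:46, 12:26–12:27, 13:08–13:10

The merged coverage is 06:46–12:26, 12:27–13:08.
Complement within 06:45–13:10: 06:45–06:46, 12:26–12:27, 13:08–13:10.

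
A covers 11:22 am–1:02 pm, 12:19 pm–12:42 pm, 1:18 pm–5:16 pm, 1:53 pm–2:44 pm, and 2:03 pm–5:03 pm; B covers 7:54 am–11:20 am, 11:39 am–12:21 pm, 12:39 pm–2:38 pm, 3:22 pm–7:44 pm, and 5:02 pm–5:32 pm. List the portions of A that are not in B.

First set merges to 11:22 am–1:02 pm, 1:18 pm–5:16 pm.
Second set merges to 7:54 am–11:20 am, 11:39 am–12:21 pm, 12:39 pm–2:38 pm, 3:22 pm–7:44 pm.
11:22 am–1:02 pm minus B → 11:22 am–11:39 am, 12:21 pm–12:39 pm.
1:18 pm–5:16 pm minus B → 2:38 pm–3:22 pm.

11:22 am–11:39 am, 12:21 pm–12:39 pm, 2:38 pm–3:22 pm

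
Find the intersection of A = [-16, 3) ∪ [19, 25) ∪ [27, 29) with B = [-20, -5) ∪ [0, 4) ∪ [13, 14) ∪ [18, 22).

[-16, -5) ∪ [0, 3) ∪ [19, 22)

[-16, 3) ∩ B → [-16, -5), [0, 3).
[19, 25) ∩ B → [19, 22).
[27, 29) meets no B interval.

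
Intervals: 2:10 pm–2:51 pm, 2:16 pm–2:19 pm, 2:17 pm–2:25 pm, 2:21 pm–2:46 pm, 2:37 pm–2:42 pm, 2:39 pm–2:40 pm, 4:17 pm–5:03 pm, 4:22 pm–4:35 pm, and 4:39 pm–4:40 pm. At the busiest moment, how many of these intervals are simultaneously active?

4

Walk the sorted start/end points keeping a running depth.
The depth first hits 4 at 2:39 pm.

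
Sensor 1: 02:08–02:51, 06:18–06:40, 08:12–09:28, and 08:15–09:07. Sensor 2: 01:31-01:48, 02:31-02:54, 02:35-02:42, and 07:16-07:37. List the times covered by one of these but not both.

First set merges to 02:08–02:51, 06:18–06:40, 08:12–09:28.
Second set merges to 01:31–01:48, 02:31–02:54, 07:16–07:37.
A \ B = 02:08–02:31, 06:18–06:40, 08:12–09:28.
B \ A = 01:31–01:48, 02:51–02:54, 07:16–07:37.
Union of the two gives the symmetric difference.

01:31–01:48, 02:08–02:31, 02:51–02:54, 06:18–06:40, 07:16–07:37, 08:12–09:28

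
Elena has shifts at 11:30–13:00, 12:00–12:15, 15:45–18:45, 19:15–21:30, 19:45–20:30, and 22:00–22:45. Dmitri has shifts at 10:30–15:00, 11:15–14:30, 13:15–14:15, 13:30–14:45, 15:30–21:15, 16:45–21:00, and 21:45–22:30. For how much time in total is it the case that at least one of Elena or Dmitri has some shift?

First set merges to 11:30-13:00, 15:45-18:45, 19:15-21:30, 22:00-22:45.
Second set merges to 10:30-15:00, 15:30-21:15, 21:45-22:30.
A ∪ B = 10:30-15:00, 15:30-21:30, 21:45-22:45.
Total: 4 h 30 min + 6 h + 1 h = 11 h 30 min.

11 h 30 min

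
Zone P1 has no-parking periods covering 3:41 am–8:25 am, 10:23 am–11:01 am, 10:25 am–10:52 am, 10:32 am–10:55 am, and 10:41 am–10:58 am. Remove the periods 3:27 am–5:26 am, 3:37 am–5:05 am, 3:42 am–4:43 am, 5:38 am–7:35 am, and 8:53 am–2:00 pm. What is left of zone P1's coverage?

5:26 am-5:38 am, 7:35 am-8:25 am

Merge the first list: 3:41 am-8:25 am, 10:23 am-11:01 am.
Merge the second list: 3:27 am-5:26 am, 5:38 am-7:35 am, 8:53 am-2:00 pm.
3:41 am-8:25 am with B removed leaves 5:26 am-5:38 am, 7:35 am-8:25 am.
10:23 am-11:01 am lies entirely inside B → drops out.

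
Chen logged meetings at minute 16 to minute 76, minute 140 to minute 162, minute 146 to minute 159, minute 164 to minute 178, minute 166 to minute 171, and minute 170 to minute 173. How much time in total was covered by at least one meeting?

96 minutes

Merged: minute 16 to minute 76, minute 140 to minute 162, minute 164 to minute 178.
Lengths: 60 minutes + 22 minutes + 14 minutes = 96 minutes.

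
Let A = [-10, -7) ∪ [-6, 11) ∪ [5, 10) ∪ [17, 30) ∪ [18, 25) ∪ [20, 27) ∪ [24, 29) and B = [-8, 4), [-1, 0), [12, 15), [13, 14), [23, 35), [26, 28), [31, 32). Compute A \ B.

[-10, -8) ∪ [4, 11) ∪ [17, 23)

A, merged: [-10, -7), [-6, 11), [17, 30).
B, merged: [-8, 4), [12, 15), [23, 35).
[-10, -7) \ B = [-10, -8).
[-6, 11) \ B = [4, 11).
[17, 30) \ B = [17, 23).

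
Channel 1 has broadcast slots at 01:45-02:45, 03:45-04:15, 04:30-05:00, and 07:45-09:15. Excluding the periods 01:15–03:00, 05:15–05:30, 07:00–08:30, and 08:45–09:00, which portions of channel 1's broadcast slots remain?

03:45–04:15, 04:30–05:00, 08:30–08:45, 09:00–09:15

01:45–02:45: entirely removed.
03:45–04:15: nothing removed.
04:30–05:00: nothing removed.
07:45–09:15 \ B = 08:30–08:45, 09:00–09:15.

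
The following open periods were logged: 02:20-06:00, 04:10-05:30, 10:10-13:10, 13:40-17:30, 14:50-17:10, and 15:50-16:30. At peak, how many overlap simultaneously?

3

At 15:50, 3 of the intervals are simultaneously active.
No point has more.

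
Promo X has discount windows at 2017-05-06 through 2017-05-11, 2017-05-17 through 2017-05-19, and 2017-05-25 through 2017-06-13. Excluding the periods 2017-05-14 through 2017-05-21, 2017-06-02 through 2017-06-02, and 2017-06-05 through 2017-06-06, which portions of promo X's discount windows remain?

2017-05-06 through 2017-05-11, 2017-05-25 through 2017-06-01, 2017-06-03 through 2017-06-04, 2017-06-07 through 2017-06-13

2017-05-06 through 2017-05-11: nothing removed.
2017-05-17 through 2017-05-19: entirely removed.
2017-05-25 through 2017-06-13 \ B = 2017-05-25 through 2017-06-01, 2017-06-03 through 2017-06-04, 2017-06-07 through 2017-06-13.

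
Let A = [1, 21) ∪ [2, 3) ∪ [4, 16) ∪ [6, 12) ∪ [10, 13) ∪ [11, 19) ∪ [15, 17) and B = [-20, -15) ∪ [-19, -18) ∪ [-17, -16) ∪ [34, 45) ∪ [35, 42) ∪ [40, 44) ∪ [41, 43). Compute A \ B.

First set merges to [1, 21).
Second set merges to [-20, -15), [34, 45).
[1, 21) is untouched.

[1, 21)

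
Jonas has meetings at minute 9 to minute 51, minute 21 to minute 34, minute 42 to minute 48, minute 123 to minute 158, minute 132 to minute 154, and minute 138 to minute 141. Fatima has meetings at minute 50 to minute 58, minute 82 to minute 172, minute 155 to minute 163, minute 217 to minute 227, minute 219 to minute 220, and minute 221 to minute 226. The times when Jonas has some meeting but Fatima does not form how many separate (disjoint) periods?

First set merges to minute 9 to minute 51, minute 123 to minute 158.
Second set merges to minute 50 to minute 58, minute 82 to minute 172, minute 217 to minute 227.
A \ B = minute 9 to minute 50.
That is 1 disjoint piece.

1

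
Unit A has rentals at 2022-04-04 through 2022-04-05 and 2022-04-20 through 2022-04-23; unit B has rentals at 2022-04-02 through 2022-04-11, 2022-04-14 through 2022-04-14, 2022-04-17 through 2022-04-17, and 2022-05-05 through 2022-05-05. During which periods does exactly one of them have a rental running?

Only in the first: 2022-04-20 through 2022-04-23.
Only in the second: 2022-04-02 through 2022-04-03, 2022-04-06 through 2022-04-11, 2022-04-14 through 2022-04-14, 2022-04-17 through 2022-04-17, 2022-05-05 through 2022-05-05.
Together these are the periods covered by exactly one.

2022-04-02 through 2022-04-03, 2022-04-06 through 2022-04-11, 2022-04-14 through 2022-04-14, 2022-04-17 through 2022-04-17, 2022-04-20 through 2022-04-23, 2022-05-05 through 2022-05-05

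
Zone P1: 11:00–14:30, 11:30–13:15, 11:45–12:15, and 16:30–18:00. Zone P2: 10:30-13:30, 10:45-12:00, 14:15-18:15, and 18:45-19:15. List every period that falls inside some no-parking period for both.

A, merged: 11:00-14:30, 16:30-18:00.
B, merged: 10:30-13:30, 14:15-18:15, 18:45-19:15.
11:00-14:30 ∩ B → 11:00-13:30, 14:15-14:30.
16:30-18:00 ∩ B → 16:30-18:00.

11:00-13:30, 14:15-14:30, 16:30-18:00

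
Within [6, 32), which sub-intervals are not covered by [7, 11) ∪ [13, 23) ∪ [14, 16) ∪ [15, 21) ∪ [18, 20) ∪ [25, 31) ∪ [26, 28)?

[6, 7) ∪ [11, 13) ∪ [23, 25) ∪ [31, 32)

After merging, the occupied span is [7, 11), [13, 23), [25, 31).
Gaps within [6, 32): [6, 7), [11, 13), [23, 25), [31, 32).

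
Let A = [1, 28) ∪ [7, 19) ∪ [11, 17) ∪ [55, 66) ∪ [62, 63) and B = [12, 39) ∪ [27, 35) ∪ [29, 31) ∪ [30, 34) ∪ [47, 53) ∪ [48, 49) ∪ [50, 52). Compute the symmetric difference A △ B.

[1, 12) ∪ [28, 39) ∪ [47, 53) ∪ [55, 66)

Merge the first list: [1, 28), [55, 66).
Merge the second list: [12, 39), [47, 53).
A but not B: [1, 12), [55, 66).
B but not A: [28, 39), [47, 53).
Combining gives A △ B.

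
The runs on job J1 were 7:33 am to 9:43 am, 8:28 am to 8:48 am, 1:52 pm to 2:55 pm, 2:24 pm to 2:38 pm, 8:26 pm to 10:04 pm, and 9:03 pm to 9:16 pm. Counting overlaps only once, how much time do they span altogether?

Merged: 7:33 am-9:43 am, 1:52 pm-2:55 pm, 8:26 pm-10:04 pm.
Lengths: 2 h 10 min + 1 h 3 min + 1 h 38 min = 4 h 51 min.

4 h 51 min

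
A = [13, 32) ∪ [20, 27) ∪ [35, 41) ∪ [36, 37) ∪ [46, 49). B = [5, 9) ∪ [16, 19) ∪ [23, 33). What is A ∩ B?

[16, 19) ∪ [23, 32)

A, merged: [13, 32), [35, 41), [46, 49).
[13, 32) meets the second set on [16, 19), [23, 32).
[35, 41): no overlap with the second set.
[46, 49): no overlap with the second set.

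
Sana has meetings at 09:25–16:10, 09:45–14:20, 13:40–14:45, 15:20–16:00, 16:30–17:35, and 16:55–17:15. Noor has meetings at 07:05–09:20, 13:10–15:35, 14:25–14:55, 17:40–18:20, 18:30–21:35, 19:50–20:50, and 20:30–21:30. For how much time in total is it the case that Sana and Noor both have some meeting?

First set merges to 09:25–16:10, 16:30–17:35.
Second set merges to 07:05–09:20, 13:10–15:35, 17:40–18:20, 18:30–21:35.
A ∩ B = 13:10–15:35.
Total: 2 h 25 min.

2 h 25 min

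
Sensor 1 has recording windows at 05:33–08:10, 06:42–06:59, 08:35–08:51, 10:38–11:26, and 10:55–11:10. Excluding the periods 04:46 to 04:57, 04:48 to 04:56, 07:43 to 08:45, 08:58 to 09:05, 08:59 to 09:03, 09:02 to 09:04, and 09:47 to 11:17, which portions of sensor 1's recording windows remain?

Merge the first list: 05:33–08:10, 08:35–08:51, 10:38–11:26.
Merge the second list: 04:46–04:57, 07:43–08:45, 08:58–09:05, 09:47–11:17.
05:33–08:10 minus B → 05:33–07:43.
08:35–08:51 minus B → 08:45–08:51.
10:38–11:26 minus B → 11:17–11:26.

05:33–07:43, 08:45–08:51, 11:17–11:26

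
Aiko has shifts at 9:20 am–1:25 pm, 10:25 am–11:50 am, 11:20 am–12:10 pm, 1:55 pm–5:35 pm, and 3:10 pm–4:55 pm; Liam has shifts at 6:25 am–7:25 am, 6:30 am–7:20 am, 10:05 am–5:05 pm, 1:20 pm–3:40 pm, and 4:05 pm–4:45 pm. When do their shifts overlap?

Merge the first list: 9:20 am-1:25 pm, 1:55 pm-5:35 pm.
Merge the second list: 6:25 am-7:25 am, 10:05 am-5:05 pm.
9:20 am-1:25 pm overlaps B on 10:05 am-1:25 pm.
1:55 pm-5:35 pm overlaps B on 1:55 pm-5:05 pm.

10:05 am-1:25 pm, 1:55 pm-5:05 pm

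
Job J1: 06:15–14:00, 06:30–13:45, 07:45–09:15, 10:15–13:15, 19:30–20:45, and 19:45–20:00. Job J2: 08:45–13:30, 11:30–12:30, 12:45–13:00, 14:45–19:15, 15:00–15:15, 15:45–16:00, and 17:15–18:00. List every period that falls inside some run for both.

08:45–13:30

First set merges to 06:15–14:00, 19:30–20:45.
Second set merges to 08:45–13:30, 14:45–19:15.
06:15–14:00 ∩ B → 08:45–13:30.
19:30–20:45 meets no B interval.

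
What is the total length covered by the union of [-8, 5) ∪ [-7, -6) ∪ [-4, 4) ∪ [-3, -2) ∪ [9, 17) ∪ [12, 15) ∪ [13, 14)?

21

Merged: [-8, 5), [9, 17).
Lengths: 13 + 8 = 21.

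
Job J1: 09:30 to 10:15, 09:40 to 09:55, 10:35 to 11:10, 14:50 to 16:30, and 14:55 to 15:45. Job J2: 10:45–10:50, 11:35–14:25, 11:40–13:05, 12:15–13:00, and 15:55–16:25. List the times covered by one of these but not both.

09:30-10:15, 10:35-10:45, 10:50-11:10, 11:35-14:25, 14:50-15:55, 16:25-16:30

First set merges to 09:30-10:15, 10:35-11:10, 14:50-16:30.
Second set merges to 10:45-10:50, 11:35-14:25, 15:55-16:25.
A \ B = 09:30-10:15, 10:35-10:45, 10:50-11:10, 14:50-15:55, 16:25-16:30.
B \ A = 11:35-14:25.
Union of the two gives the symmetric difference.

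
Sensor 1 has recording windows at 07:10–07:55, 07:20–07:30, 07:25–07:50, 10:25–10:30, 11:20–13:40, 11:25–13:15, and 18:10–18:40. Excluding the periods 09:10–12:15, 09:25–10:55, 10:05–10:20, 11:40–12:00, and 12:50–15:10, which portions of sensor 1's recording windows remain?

07:10–07:55, 12:15–12:50, 18:10–18:40

Merge the first list: 07:10–07:55, 10:25–10:30, 11:20–13:40, 18:10–18:40.
Merge the second list: 09:10–12:15, 12:50–15:10.
07:10–07:55: no B overlap → unchanged.
10:25–10:30: fully covered by B → removed.
11:20–13:40 minus B → 12:15–12:50.
18:10–18:40: no B overlap → unchanged.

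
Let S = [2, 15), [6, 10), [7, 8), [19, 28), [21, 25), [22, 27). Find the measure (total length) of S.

22

Merged: [2, 15), [19, 28).
Lengths: 13 + 9 = 22.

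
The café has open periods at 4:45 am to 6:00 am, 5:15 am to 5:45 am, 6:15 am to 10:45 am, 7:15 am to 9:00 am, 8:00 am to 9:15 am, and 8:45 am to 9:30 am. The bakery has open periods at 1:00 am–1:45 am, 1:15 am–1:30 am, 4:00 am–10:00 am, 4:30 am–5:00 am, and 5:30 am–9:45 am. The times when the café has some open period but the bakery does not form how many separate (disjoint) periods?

1

First set merges to 4:45 am-6:00 am, 6:15 am-10:45 am.
Second set merges to 1:00 am-1:45 am, 4:00 am-10:00 am.
A \ B = 10:00 am-10:45 am.
That is 1 disjoint piece.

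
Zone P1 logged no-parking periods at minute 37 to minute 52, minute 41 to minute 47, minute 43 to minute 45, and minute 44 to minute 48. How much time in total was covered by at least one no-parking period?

Merged: minute 37 to minute 52.
Length: 15 minutes.

15 minutes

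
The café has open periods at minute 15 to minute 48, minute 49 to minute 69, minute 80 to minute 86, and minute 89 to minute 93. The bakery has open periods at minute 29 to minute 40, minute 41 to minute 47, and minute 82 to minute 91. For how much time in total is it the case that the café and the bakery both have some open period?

23 minutes

A ∩ B = minute 29 to minute 40, minute 41 to minute 47, minute 82 to minute 86, minute 89 to minute 91.
Total: 11 minutes + 6 minutes + 4 minutes + 2 minutes = 23 minutes.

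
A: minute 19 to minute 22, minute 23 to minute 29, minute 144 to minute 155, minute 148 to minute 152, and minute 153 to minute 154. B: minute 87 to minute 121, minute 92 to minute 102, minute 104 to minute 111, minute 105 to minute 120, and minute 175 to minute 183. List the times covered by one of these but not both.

minute 19 to minute 22, minute 23 to minute 29, minute 87 to minute 121, minute 144 to minute 155, minute 175 to minute 183

Merge the first list: minute 19 to minute 22, minute 23 to minute 29, minute 144 to minute 155.
Merge the second list: minute 87 to minute 121, minute 175 to minute 183.
Only in the first: minute 19 to minute 22, minute 23 to minute 29, minute 144 to minute 155.
Only in the second: minute 87 to minute 121, minute 175 to minute 183.
Together these are the periods covered by exactly one.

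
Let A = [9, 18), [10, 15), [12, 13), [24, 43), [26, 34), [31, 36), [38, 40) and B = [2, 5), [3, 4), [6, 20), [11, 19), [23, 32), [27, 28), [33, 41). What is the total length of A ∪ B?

37

Merge the first list: [9, 18), [24, 43).
Merge the second list: [2, 5), [6, 20), [23, 32), [33, 41).
A ∪ B = [2, 5), [6, 20), [23, 43).
Total: 3 + 14 + 20 = 37.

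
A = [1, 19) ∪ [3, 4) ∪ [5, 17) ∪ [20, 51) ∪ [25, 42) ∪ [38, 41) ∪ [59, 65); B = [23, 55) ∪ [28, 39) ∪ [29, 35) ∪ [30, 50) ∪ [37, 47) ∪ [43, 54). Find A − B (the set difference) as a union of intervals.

[1, 19) ∪ [20, 23) ∪ [59, 65)

First set merges to [1, 19), [20, 51), [59, 65).
Second set merges to [23, 55).
[1, 19): no B overlap → unchanged.
[20, 51) minus B → [20, 23).
[59, 65): no B overlap → unchanged.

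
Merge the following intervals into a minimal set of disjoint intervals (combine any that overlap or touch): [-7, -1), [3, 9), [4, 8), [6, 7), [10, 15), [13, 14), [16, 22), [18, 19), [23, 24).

[-7, -1) ∪ [3, 9) ∪ [10, 15) ∪ [16, 22) ∪ [23, 24)

[3, 9) is disjoint → start new block.
[4, 8) overlaps/touches [3, 9) → extend to [3, 9).
[6, 7) overlaps/touches [3, 9) → extend to [3, 9).
[10, 15) is disjoint → start new block.
[13, 14) overlaps/touches [10, 15) → extend to [10, 15).
[16, 22) is disjoint → start new block.
[18, 19) overlaps/touches [16, 22) → extend to [16, 22).
[23, 24) is disjoint → start new block.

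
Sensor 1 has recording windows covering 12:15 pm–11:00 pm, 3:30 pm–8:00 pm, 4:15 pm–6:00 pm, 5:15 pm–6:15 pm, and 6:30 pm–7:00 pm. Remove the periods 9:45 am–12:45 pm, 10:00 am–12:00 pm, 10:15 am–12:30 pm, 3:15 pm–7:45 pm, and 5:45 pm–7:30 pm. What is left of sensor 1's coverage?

12:45 pm-3:15 pm, 7:45 pm-11:00 pm

A, merged: 12:15 pm-11:00 pm.
B, merged: 9:45 am-12:45 pm, 3:15 pm-7:45 pm.
12:15 pm-11:00 pm \ B = 12:45 pm-3:15 pm, 7:45 pm-11:00 pm.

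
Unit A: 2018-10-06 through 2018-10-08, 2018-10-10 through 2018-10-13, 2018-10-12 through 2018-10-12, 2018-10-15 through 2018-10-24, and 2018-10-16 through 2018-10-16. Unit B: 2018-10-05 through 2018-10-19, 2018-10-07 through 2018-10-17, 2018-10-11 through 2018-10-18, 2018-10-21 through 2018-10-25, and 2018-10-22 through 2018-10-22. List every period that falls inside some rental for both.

First set merges to 2018-10-06 through 2018-10-08, 2018-10-10 through 2018-10-13, 2018-10-15 through 2018-10-24.
Second set merges to 2018-10-05 through 2018-10-19, 2018-10-21 through 2018-10-25.
2018-10-06 through 2018-10-08 meets the second set on 2018-10-06 through 2018-10-08.
2018-10-10 through 2018-10-13 meets the second set on 2018-10-10 through 2018-10-13.
2018-10-15 through 2018-10-24 meets the second set on 2018-10-15 through 2018-10-19, 2018-10-21 through 2018-10-24.

2018-10-06 through 2018-10-08, 2018-10-10 through 2018-10-13, 2018-10-15 through 2018-10-19, 2018-10-21 through 2018-10-24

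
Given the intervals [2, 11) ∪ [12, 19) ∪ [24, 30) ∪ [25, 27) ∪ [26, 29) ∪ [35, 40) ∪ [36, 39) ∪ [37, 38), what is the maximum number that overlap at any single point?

3

At 26, 3 of the intervals are simultaneously active.
No point has more.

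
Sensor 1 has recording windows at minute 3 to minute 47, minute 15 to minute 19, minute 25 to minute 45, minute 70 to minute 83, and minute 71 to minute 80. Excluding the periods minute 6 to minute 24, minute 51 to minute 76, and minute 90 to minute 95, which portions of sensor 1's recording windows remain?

A, merged: minute 3 to minute 47, minute 70 to minute 83.
minute 3 to minute 47 with B removed leaves minute 3 to minute 6, minute 24 to minute 47.
minute 70 to minute 83 with B removed leaves minute 76 to minute 83.

minute 3 to minute 6, minute 24 to minute 47, minute 76 to minute 83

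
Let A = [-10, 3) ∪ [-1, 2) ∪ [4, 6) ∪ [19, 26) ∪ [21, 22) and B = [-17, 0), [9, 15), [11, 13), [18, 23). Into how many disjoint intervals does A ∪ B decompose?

A, merged: [-10, 3), [4, 6), [19, 26).
B, merged: [-17, 0), [9, 15), [18, 23).
A ∪ B = [-17, 3), [4, 6), [9, 15), [18, 26).
That is 4 disjoint pieces.

4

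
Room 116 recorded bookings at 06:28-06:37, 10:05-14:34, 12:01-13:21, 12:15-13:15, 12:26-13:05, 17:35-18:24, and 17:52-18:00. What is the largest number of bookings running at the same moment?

Walk the sorted start/end points keeping a running depth.
The depth first hits 4 at 12:26.

4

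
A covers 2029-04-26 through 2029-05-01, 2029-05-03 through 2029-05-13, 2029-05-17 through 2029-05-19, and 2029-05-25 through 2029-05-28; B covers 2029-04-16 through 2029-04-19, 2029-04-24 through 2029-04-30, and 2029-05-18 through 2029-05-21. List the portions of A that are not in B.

2029-04-26 through 2029-05-01 minus B → 2029-05-01 through 2029-05-01.
2029-05-03 through 2029-05-13: no B overlap → unchanged.
2029-05-17 through 2029-05-19 minus B → 2029-05-17 through 2029-05-17.
2029-05-25 through 2029-05-28: no B overlap → unchanged.

2029-05-01 through 2029-05-01, 2029-05-03 through 2029-05-13, 2029-05-17 through 2029-05-17, 2029-05-25 through 2029-05-28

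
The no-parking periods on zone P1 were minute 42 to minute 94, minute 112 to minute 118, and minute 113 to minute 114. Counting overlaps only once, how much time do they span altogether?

Merged: minute 42 to minute 94, minute 112 to minute 118.
Lengths: 52 minutes + 6 minutes = 58 minutes.

58 minutes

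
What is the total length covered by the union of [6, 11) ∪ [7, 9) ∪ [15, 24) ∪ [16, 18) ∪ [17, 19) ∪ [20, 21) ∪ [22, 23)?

14

Merged: [6, 11), [15, 24).
Lengths: 5 + 9 = 14.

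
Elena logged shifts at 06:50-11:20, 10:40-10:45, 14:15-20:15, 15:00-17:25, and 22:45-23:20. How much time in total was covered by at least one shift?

Merged: 06:50-11:20, 14:15-20:15, 22:45-23:20.
Lengths: 4 h 30 min + 6 h + 35 min = 11 h 5 min.

11 h 5 min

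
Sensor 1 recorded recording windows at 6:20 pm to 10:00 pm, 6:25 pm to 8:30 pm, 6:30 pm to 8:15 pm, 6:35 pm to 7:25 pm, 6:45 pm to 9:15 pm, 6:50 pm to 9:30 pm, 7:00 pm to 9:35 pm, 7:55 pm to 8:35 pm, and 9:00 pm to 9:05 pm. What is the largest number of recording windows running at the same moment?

7

Sweep endpoints in order; track running count of active intervals.
Peak of 7 reached at 7:00 pm.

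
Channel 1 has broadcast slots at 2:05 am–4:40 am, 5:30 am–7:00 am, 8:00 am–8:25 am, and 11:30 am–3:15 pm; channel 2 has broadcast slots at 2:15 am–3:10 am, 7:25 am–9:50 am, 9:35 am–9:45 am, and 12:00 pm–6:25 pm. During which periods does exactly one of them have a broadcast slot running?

2:05 am-2:15 am, 3:10 am-4:40 am, 5:30 am-7:00 am, 7:25 am-8:00 am, 8:25 am-9:50 am, 11:30 am-12:00 pm, 3:15 pm-6:25 pm

B, merged: 2:15 am-3:10 am, 7:25 am-9:50 am, 12:00 pm-6:25 pm.
Only in the first: 2:05 am-2:15 am, 3:10 am-4:40 am, 5:30 am-7:00 am, 11:30 am-12:00 pm.
Only in the second: 7:25 am-8:00 am, 8:25 am-9:50 am, 3:15 pm-6:25 pm.
Together these are the periods covered by exactly one.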